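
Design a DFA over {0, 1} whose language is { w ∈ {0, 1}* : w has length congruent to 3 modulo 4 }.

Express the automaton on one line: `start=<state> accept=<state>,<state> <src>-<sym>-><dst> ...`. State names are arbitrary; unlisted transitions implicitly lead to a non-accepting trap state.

Only the length mod 4 matters, so use a 4-cycle: from any state, every input symbol moves to the next state, wrapping D back to A. Mark D accepting.
A 4-state machine:
       0  1 
>  A   B  B 
   B   C  C 
   C   D  D 
 * D   A  A 
(> = start, * = accepting)

start=A accept=D A-0->B A-1->B B-0->C B-1->C C-0->D C-1->D D-0->A D-1->A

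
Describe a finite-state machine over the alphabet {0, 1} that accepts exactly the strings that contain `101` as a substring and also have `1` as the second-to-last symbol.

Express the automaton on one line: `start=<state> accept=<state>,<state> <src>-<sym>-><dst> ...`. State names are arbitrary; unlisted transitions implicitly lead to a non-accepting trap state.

Run two small machines in parallel and take their product. The first has 4 states tracking whether and how much of `101` has been seen; the second has 7 states tracking the last 2 symbols read. A product state is a pair (one from each), accepting exactly when both do.
An 11-state machine:
          0    1  
>  s0     s1   s2 
   s1     s3   s4 
   s2     s5   s6 
   s3     s3   s4 
   s4     s5   s6 
   s5     s3   s7 
   s6     s5   s6 
   s7     s8   s9 
 * s8    s10   s7 
 * s9     s8   s9 
   s10   s10   s7 
(> = start, * = accepting)

start=s0 accept=s8,s9 s0-0->s1 s0-1->s2 s1-0->s3 s1-1->s4 s2-0->s5 s2-1->s6 s3-0->s3 s3-1->s4 s4-0->s5 s4-1->s6 s5-0->s3 s5-1->s7 s6-0->s5 s6-1->s6 s7-0->s8 s7-1->s9 s8-0->s10 s8-1->s7 s9-0->s8 s9-1->s9 s10-0->s10 s10-1->s7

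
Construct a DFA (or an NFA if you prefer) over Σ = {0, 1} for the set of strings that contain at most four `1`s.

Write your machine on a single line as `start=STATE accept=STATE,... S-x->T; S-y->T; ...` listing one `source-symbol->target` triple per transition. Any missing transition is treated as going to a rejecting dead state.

Only the number of `1`s matters, and only up to 5. Make a chain s0 → s1 → s2 → s3 → s4 → s5 advanced by each `1` (with s5 absorbing); every other symbol self-loops. The accepting set is {s0, s1, s2, s3, s4}.
        0   1  
>* s0   s0  s1 
 * s1   s1  s2 
 * s2   s2  s3 
 * s3   s3  s4 
 * s4   s4  s5 
   s5   s5  s5 
(> = start, * = accepting)

start=s0; accept=s0,s1,s2,s3,s4; s0-0->s0; s0-1->s1; s1-0->s1; s1-1->s2; s2-0->s2; s2-1->s3; s3-0->s3; s3-1->s4; s4-0->s4; s4-1->s5; s5-0->s5; s5-1->s5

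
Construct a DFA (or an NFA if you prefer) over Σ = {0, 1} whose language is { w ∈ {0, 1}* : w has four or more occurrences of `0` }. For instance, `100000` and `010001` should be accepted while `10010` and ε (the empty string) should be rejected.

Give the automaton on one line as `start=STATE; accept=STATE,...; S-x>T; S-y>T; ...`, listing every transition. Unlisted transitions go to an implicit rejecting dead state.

start=s0; accept=s4,s5; s0-0>s1; s0-1>s0; s1-0>s2; s1-1>s1; s2-0>s3; s2-1>s2; s3-0>s4; s3-1>s3; s4-0>s5; s4-1>s4; s5-0>s5; s5-1>s5

Only the number of `0`s matters, and only up to 5. Make a chain s0 → s1 → s2 → s3 → s4 → s5 advanced by each `0` (with s5 absorbing); every other symbol self-loops. The accepting set is {s4, s5}.
With 6 states:
        0   1  
>  s0   s1  s0 
   s1   s2  s1 
   s2   s3  s2 
   s3   s4  s3 
 * s4   s5  s4 
 * s5   s5  s5 
(> = start, * = accepting)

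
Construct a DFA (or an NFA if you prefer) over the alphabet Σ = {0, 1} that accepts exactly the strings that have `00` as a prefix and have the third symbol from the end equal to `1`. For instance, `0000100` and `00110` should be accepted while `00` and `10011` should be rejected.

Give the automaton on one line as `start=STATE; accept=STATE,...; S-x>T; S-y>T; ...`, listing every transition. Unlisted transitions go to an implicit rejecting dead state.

start=q0; accept=q19,q20,q21,q22; q0-0>q1; q0-1>q2; q1-0>q3; q1-1>q4; q2-0>q5; q2-1>q6; q3-0>q7; q3-1>q8; q4-0>q9; q4-1>q10; q5-0>q11; q5-1>q12; q6-0>q13; q6-1>q14; q7-0>q7; q7-1>q8; q8-0>q15; q8-1>q16; q9-0>q11; q9-1>q12; q10-0>q13; q10-1>q14; q11-0>q17; q11-1>q18; q12-0>q9; q12-1>q10; q13-0>q11; q13-1>q12; q14-0>q13; q14-1>q14; q15-0>q19; q15-1>q20; q16-0>q21; q16-1>q22; q17-0>q17; q17-1>q18; q18-0>q9; q18-1>q10; q19-0>q7; q19-1>q8; q20-0>q15; q20-1>q16; q21-0>q19; q21-1>q20; q22-0>q21; q22-1>q22

Build one automaton per condition and run them in lockstep. One (4 states) tracks whether the input so far still matches the prefix `00`; the other (15 states) tracks the last 3 symbols read. Each combined state is a pair, one component from each; accept when both components accept.
          0    1  
>  q0     q1   q2 
   q1     q3   q4 
   q2     q5   q6 
   q3     q7   q8 
   q4     q9  q10 
   q5    q11  q12 
   q6    q13  q14 
   q7     q7   q8 
   q8    q15  q16 
   q9    q11  q12 
   q10   q13  q14 
   q11   q17  q18 
   q12    q9  q10 
   q13   q11  q12 
   q14   q13  q14 
   q15   q19  q20 
   q16   q21  q22 
   q17   q17  q18 
   q18    q9  q10 
 * q19    q7   q8 
 * q20   q15  q16 
 * q21   q19  q20 
 * q22   q21  q22 
(> = start, * = accepting)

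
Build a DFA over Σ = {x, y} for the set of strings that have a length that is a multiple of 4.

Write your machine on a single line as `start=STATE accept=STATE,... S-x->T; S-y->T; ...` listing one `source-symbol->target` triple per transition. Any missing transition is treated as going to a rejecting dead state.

start=A; accept=A; A-x->B; A-y->B; B-x->C; B-y->C; C-x->D; C-y->D; D-x->A; D-y->A

Only the length mod 4 matters, so use a 4-cycle: from any state, every input symbol moves to the next state, wrapping D back to A. Mark A accepting.
       x  y 
>* A   B  B 
   B   C  C 
   C   D  D 
   D   A  A 
(> = start, * = accepting)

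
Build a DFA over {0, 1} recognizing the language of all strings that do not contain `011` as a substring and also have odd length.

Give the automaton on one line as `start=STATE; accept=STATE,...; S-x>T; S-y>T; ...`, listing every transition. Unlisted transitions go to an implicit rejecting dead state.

start=s0; accept=s1,s2,s5; s0-0>s1; s0-1>s2; s1-0>s3; s1-1>s4; s2-0>s3; s2-1>s0; s3-0>s1; s3-1>s5; s4-0>s1; s4-1>s6; s5-0>s3; s5-1>s7; s6-0>s7; s6-1>s7; s7-0>s6; s7-1>s6

Run two small machines in parallel and take their product. The first has 4 states tracking partial matches of the forbidden pattern `011`; the second has 2 states tracking the input length modulo 2. A product state is a pair (one from each), accepting exactly when both do.
An 8-state machine:
        0   1  
>  s0   s1  s2 
 * s1   s3  s4 
 * s2   s3  s0 
   s3   s1  s5 
   s4   s1  s6 
 * s5   s3  s7 
   s6   s7  s7 
   s7   s6  s6 
(> = start, * = accepting)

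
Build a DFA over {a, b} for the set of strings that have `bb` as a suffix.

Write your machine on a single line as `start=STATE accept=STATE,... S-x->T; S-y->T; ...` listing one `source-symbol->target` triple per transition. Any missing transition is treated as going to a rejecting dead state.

Remember how much of `bb` the current input suffix matches. State s0 means no match yet; s1 means the last symbol is `b`; s2 means the last 2 symbols are `bb`. Only s2 accepts. On a mismatch, fall back to the longest proper suffix that is still a prefix of `bb`.
        a   b  
>  s0   s0  s1 
   s1   s0  s2 
 * s2   s0  s2 
(> = start, * = accepting)

start=s0; accept=s2; s0-a->s0; s0-b->s1; s1-a->s0; s1-b->s2; s2-a->s0; s2-b->s2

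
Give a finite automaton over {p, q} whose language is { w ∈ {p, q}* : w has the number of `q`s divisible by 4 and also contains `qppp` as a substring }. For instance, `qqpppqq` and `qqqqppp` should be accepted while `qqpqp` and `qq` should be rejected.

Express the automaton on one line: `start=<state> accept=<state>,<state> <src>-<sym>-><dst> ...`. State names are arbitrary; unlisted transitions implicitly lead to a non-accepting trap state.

start=S0 accept=S16 S0-p->S0 S0-q->S1 S1-p->S2 S1-q->S3 S2-p->S4 S2-q->S3 S3-p->S5 S3-q->S6 S4-p->S7 S4-q->S3 S5-p->S8 S5-q->S6 S6-p->S9 S6-q->S10 S7-p->S7 S7-q->S11 S8-p->S11 S8-q->S6 S9-p->S12 S9-q->S10 S10-p->S13 S10-q->S1 S11-p->S11 S11-q->S14 S12-p->S14 S12-q->S10 S13-p->S15 S13-q->S1 S14-p->S14 S14-q->S16 S15-p->S16 S15-q->S1 S16-p->S16 S16-q->S7

Build one automaton per condition and run them in lockstep. The first has 4 states tracking the count of `q`s modulo 4; the second has 5 states tracking whether and how much of `qppp` has been seen. A product state is a pair (one from each), accepting exactly when both do.
          p    q  
>  S0     S0   S1 
   S1     S2   S3 
   S2     S4   S3 
   S3     S5   S6 
   S4     S7   S3 
   S5     S8   S6 
   S6     S9  S10 
   S7     S7  S11 
   S8    S11   S6 
   S9    S12  S10 
   S10   S13   S1 
   S11   S11  S14 
   S12   S14  S10 
   S13   S15   S1 
   S14   S14  S16 
   S15   S16   S1 
 * S16   S16   S7 
(> = start, * = accepting)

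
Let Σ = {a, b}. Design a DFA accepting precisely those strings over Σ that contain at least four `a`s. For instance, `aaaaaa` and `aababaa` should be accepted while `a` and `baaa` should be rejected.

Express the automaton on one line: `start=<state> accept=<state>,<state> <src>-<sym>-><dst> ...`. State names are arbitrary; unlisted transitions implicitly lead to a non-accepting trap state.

start=q0 accept=q4,q5 q0-a->q1 q0-b->q0 q1-a->q2 q1-b->q1 q2-a->q3 q2-b->q2 q3-a->q4 q3-b->q3 q4-a->q5 q4-b->q4 q5-a->q5 q5-b->q5

Only the number of `a`s matters, and only up to 5. Make a chain q0 → q1 → q2 → q3 → q4 → q5 advanced by each `a` (with q5 absorbing); every other symbol self-loops. The accepting set is {q4, q5}.
        a   b  
>  q0   q1  q0 
   q1   q2  q1 
   q2   q3  q2 
   q3   q4  q3 
 * q4   q5  q4 
 * q5   q5  q5 
(> = start, * = accepting)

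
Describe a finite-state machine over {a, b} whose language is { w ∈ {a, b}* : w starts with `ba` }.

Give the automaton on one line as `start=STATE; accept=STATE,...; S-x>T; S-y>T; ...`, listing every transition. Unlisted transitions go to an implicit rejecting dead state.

Walk along `ba` while the input agrees: from q0 take `b` to q1, and so on. Any deviation drops to the rejecting sink q3. Once q2 is reached the prefix is confirmed and every continuation is accepted.
With 4 states:
        a   b  
>  q0   q3  q1 
   q1   q2  q3 
 * q2   q2  q2 
   q3   q3  q3 
(> = start, * = accepting)

start=q0; accept=q2; q0-a>q3; q0-b>q1; q1-a>q2; q1-b>q3; q2-a>q2; q2-b>q2; q3-a>q3; q3-b>q3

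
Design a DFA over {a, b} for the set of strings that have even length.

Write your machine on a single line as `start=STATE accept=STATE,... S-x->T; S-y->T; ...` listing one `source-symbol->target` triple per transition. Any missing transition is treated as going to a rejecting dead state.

start=q0; accept=q0; q0-a->q1; q0-b->q1; q1-a->q0; q1-b->q0

Only the length mod 2 matters, so use a 2-cycle: from any state, every input symbol moves to the next state, wrapping q1 back to q0. Mark q0 accepting.
With 2 states:
        a   b  
>* q0   q1  q1 
   q1   q0  q0 
(> = start, * = accepting)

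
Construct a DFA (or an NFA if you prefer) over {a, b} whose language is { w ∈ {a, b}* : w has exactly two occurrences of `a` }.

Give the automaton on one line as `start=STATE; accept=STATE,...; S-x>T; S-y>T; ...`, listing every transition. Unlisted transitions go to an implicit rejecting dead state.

start=q0; accept=q2; q0-a>q1; q0-b>q0; q1-a>q2; q1-b>q1; q2-a>q3; q2-b>q2; q3-a>q3; q3-b>q3

Count `a`s, saturating at 3: states q0 through q2 mean 0 through 2 `a`s seen; q3 means more than 2. Each `a` increments (capped at q3); other symbols loop. Accept from {q2}.
4 states suffice.
        a   b  
>  q0   q1  q0 
   q1   q2  q1 
 * q2   q3  q2 
   q3   q3  q3 
(> = start, * = accepting)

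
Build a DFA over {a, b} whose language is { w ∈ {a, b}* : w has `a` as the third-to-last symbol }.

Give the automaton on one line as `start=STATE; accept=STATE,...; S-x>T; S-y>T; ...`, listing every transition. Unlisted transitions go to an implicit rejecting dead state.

start=S0; accept=S7,S8,S9,S10; S0-a>S1; S0-b>S2; S1-a>S3; S1-b>S4; S2-a>S5; S2-b>S6; S3-a>S7; S3-b>S8; S4-a>S9; S4-b>S10; S5-a>S11; S5-b>S12; S6-a>S13; S6-b>S14; S7-a>S7; S7-b>S8; S8-a>S9; S8-b>S10; S9-a>S11; S9-b>S12; S10-a>S13; S10-b>S14; S11-a>S7; S11-b>S8; S12-a>S9; S12-b>S10; S13-a>S11; S13-b>S12; S14-a>S13; S14-b>S14

A DFA must remember the last 3 symbols (since which symbol is third-to-last isn't known until the input ends). Use one state per possible window of the last ≤3 symbols; accept from those whose window starts with `a`.
15 states suffice.
          a    b  
>  S0     S1   S2 
   S1     S3   S4 
   S2     S5   S6 
   S3     S7   S8 
   S4     S9  S10 
   S5    S11  S12 
   S6    S13  S14 
 * S7     S7   S8 
 * S8     S9  S10 
 * S9    S11  S12 
 * S10   S13  S14 
   S11    S7   S8 
   S12    S9  S10 
   S13   S11  S12 
   S14   S13  S14 
(> = start, * = accepting)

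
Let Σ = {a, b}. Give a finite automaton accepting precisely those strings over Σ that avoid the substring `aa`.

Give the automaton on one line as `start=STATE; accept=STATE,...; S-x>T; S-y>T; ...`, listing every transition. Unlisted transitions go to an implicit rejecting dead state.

start=q0; accept=q0,q1; q0-a>q1; q0-b>q0; q1-a>q2; q1-b>q0; q2-a>q2; q2-b>q2

Track partial matches of the forbidden pattern `aa`. State q2 is a dead state reached once `aa` has occurred; every other state accepts. q0 means no part of `aa` is currently matched.
3 states suffice.
        a   b  
>* q0   q1  q0 
 * q1   q2  q0 
   q2   q2  q2 
(> = start, * = accepting)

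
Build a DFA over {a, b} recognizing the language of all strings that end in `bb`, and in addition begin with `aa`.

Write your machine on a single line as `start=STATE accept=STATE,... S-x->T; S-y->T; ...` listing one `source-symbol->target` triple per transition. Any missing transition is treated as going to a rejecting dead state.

Build one automaton per condition and run them in lockstep. The first has 3 states tracking how much of the suffix `bb` has currently been matched; the second has 4 states tracking whether the input so far still matches the prefix `aa`. A product state is a pair (one from each), accepting exactly when both do. After merging equivalent states the machine shrinks.
6 states suffice.
        a   b  
>  S0   S1  S2 
   S1   S3  S2 
   S2   S2  S2 
   S3   S3  S4 
   S4   S3  S5 
 * S5   S3  S5 
(> = start, * = accepting)

start=S0; accept=S5; S0-a->S1; S0-b->S2; S1-a->S3; S1-b->S2; S2-a->S2; S2-b->S2; S3-a->S3; S3-b->S4; S4-a->S3; S4-b->S5; S5-a->S3; S5-b->S5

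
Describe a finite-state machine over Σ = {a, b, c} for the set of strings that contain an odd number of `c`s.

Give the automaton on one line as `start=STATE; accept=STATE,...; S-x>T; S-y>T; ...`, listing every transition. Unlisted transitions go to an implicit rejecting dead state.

Keep the running count of `c`s modulo 2: each `c` advances along the cycle q0 → q1 → q0 while other symbols loop. Accept at q1.
        a   b   c  
>  q0   q0  q0  q1 
 * q1   q1  q1  q0 
(> = start, * = accepting)

start=q0; accept=q1; q0-a>q0; q0-b>q0; q0-c>q1; q1-a>q1; q1-b>q1; q1-c>q0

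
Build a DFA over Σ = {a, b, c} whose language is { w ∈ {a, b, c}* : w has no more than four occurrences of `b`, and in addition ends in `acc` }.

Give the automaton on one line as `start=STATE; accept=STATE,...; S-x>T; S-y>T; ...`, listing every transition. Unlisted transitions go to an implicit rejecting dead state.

Handle the two conditions separately and then intersect. One (6 states) tracks the count of `b`s, saturating at 5; the other (4 states) tracks how much of the suffix `acc` has currently been matched. Each combined state is a pair, one component from each; accept when both components accept. Equivalent product states are then merged.
          a    b    c  
>  S0     S1   S2   S0 
   S1     S1   S2   S3 
   S2     S4   S5   S2 
   S3     S1   S2   S6 
   S4     S4   S5   S7 
   S5     S8   S9   S5 
 * S6     S1   S2   S0 
   S7     S4   S5  S10 
   S8     S8   S9  S11 
   S9    S12  S13   S9 
 * S10    S4   S5   S2 
   S11    S8   S9  S14 
   S12   S12  S13  S15 
   S13   S16  S17  S13 
 * S14    S8   S9   S5 
   S15   S12  S13  S18 
   S16   S16  S17  S19 
   S17   S17  S17  S17 
 * S18   S12  S13   S9 
   S19   S16  S17  S20 
 * S20   S16  S17  S13 
(> = start, * = accepting)

start=S0; accept=S6,S10,S14,S18,S20; S0-a>S1; S0-b>S2; S0-c>S0; S1-a>S1; S1-b>S2; S1-c>S3; S2-a>S4; S2-b>S5; S2-c>S2; S3-a>S1; S3-b>S2; S3-c>S6; S4-a>S4; S4-b>S5; S4-c>S7; S5-a>S8; S5-b>S9; S5-c>S5; S6-a>S1; S6-b>S2; S6-c>S0; S7-a>S4; S7-b>S5; S7-c>S10; S8-a>S8; S8-b>S9; S8-c>S11; S9-a>S12; S9-b>S13; S9-c>S9; S10-a>S4; S10-b>S5; S10-c>S2; S11-a>S8; S11-b>S9; S11-c>S14; S12-a>S12; S12-b>S13; S12-c>S15; S13-a>S16; S13-b>S17; S13-c>S13; S14-a>S8; S14-b>S9; S14-c>S5; S15-a>S12; S15-b>S13; S15-c>S18; S16-a>S16; S16-b>S17; S16-c>S19; S17-a>S17; S17-b>S17; S17-c>S17; S18-a>S12; S18-b>S13; S18-c>S9; S19-a>S16; S19-b>S17; S19-c>S20; S20-a>S16; S20-b>S17; S20-c>S13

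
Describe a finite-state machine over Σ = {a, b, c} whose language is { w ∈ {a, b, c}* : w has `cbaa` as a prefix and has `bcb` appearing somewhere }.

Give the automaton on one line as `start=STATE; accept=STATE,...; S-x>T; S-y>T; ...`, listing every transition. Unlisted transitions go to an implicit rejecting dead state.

start=q0; accept=q8; q0-a>q1; q0-b>q1; q0-c>q2; q1-a>q1; q1-b>q1; q1-c>q1; q2-a>q1; q2-b>q3; q2-c>q1; q3-a>q4; q3-b>q1; q3-c>q1; q4-a>q5; q4-b>q1; q4-c>q1; q5-a>q5; q5-b>q6; q5-c>q5; q6-a>q5; q6-b>q6; q6-c>q7; q7-a>q5; q7-b>q8; q7-c>q5; q8-a>q8; q8-b>q8; q8-c>q8

Handle the two conditions separately and then intersect. The first has 6 states tracking whether the input so far still matches the prefix `cbaa`; the second has 4 states tracking whether and how much of `bcb` has been seen. A product state is a pair (one from each), accepting exactly when both do. Equivalent product states are then merged.
With 9 states:
        a   b   c  
>  q0   q1  q1  q2 
   q1   q1  q1  q1 
   q2   q1  q3  q1 
   q3   q4  q1  q1 
   q4   q5  q1  q1 
   q5   q5  q6  q5 
   q6   q5  q6  q7 
   q7   q5  q8  q5 
 * q8   q8  q8  q8 
(> = start, * = accepting)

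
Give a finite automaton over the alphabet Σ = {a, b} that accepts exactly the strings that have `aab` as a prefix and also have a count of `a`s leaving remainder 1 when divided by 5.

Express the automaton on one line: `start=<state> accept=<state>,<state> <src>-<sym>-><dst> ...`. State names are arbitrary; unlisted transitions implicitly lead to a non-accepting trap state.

start=q0 accept=q12 q0-a->q1 q0-b->q2 q1-a->q3 q1-b->q4 q2-a->q4 q2-b->q2 q3-a->q5 q3-b->q6 q4-a->q7 q4-b->q4 q5-a->q8 q5-b->q5 q6-a->q9 q6-b->q6 q7-a->q5 q7-b->q7 q8-a->q2 q8-b->q8 q9-a->q10 q9-b->q9 q10-a->q11 q10-b->q10 q11-a->q12 q11-b->q11 q12-a->q6 q12-b->q12

Run two small machines in parallel and take their product. The first has 5 states tracking whether the input so far still matches the prefix `aab`; the second has 5 states tracking the count of `a`s modulo 5. A product state is a pair (one from each), accepting exactly when both do.
          a    b  
>  q0     q1   q2 
   q1     q3   q4 
   q2     q4   q2 
   q3     q5   q6 
   q4     q7   q4 
   q5     q8   q5 
   q6     q9   q6 
   q7     q5   q7 
   q8     q2   q8 
   q9    q10   q9 
   q10   q11  q10 
   q11   q12  q11 
 * q12    q6  q12 
(> = start, * = accepting)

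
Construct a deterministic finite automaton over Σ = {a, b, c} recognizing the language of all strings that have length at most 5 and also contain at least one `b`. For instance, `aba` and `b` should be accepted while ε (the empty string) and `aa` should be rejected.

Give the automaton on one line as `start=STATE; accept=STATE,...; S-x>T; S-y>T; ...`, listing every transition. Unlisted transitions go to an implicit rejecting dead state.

start=s0; accept=s2,s4,s6,s8,s10; s0-a>s1; s0-b>s2; s0-c>s1; s1-a>s3; s1-b>s4; s1-c>s3; s2-a>s4; s2-b>s4; s2-c>s4; s3-a>s5; s3-b>s6; s3-c>s5; s4-a>s6; s4-b>s6; s4-c>s6; s5-a>s7; s5-b>s8; s5-c>s7; s6-a>s8; s6-b>s8; s6-c>s8; s7-a>s9; s7-b>s10; s7-c>s9; s8-a>s10; s8-b>s10; s8-c>s10; s9-a>s9; s9-b>s9; s9-c>s9; s10-a>s9; s10-b>s9; s10-c>s9

Run two small machines in parallel and take their product. One (7 states) tracks the input length, saturating at 6; the other (3 states) tracks the count of `b`s, saturating at 2. Each combined state is a pair, one component from each; accept when both components accept. After merging equivalent states the machine shrinks.
An 11-state machine:
          a    b    c  
>  s0     s1   s2   s1 
   s1     s3   s4   s3 
 * s2     s4   s4   s4 
   s3     s5   s6   s5 
 * s4     s6   s6   s6 
   s5     s7   s8   s7 
 * s6     s8   s8   s8 
   s7     s9  s10   s9 
 * s8    s10  s10  s10 
   s9     s9   s9   s9 
 * s10    s9   s9   s9 
(> = start, * = accepting)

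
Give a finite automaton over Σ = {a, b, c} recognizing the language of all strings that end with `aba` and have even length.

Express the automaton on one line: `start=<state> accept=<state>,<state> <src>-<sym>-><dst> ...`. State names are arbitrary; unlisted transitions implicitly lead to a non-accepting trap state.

Handle the two conditions separately and then intersect. The first has 4 states tracking how much of the suffix `aba` has currently been matched; the second has 2 states tracking the input length modulo 2. A product state is a pair (one from each), accepting exactly when both do. After merging equivalent states the machine shrinks.
        a   b   c  
>  q0   q1  q1  q1 
   q1   q2  q0  q0 
   q2   q1  q3  q1 
   q3   q4  q0  q0 
 * q4   q1  q3  q1 
(> = start, * = accepting)

start=q0 accept=q4 q0-a->q1 q0-b->q1 q0-c->q1 q1-a->q2 q1-b->q0 q1-c->q0 q2-a->q1 q2-b->q3 q2-c->q1 q3-a->q4 q3-b->q0 q3-c->q0 q4-a->q1 q4-b->q3 q4-c->q1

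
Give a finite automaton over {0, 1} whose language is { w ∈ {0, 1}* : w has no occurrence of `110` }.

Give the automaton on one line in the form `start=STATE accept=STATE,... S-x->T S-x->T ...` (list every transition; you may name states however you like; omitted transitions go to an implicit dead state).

This is the complement of 'contains `110`'. Use the same substring-matching states — s0 through s3 holding how much of `110` has just been matched — but flip the accepting set: everything except the trap s3 accepts.
With 4 states:
        0   1  
>* s0   s0  s1 
 * s1   s0  s2 
 * s2   s3  s2 
   s3   s3  s3 
(> = start, * = accepting)

start=s0 accept=s0,s1,s2 s0-0->s0 s0-1->s1 s1-0->s0 s1-1->s2 s2-0->s3 s2-1->s2 s3-0->s3 s3-1->s3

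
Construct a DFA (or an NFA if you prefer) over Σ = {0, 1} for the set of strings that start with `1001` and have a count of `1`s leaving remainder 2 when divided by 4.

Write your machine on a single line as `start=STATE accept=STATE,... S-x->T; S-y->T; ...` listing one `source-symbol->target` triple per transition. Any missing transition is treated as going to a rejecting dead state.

start=q0; accept=q8; q0-0->q1; q0-1->q2; q1-0->q1; q1-1->q3; q2-0->q4; q2-1->q5; q3-0->q3; q3-1->q5; q4-0->q6; q4-1->q5; q5-0->q5; q5-1->q7; q6-0->q3; q6-1->q8; q7-0->q7; q7-1->q1; q8-0->q8; q8-1->q9; q9-0->q9; q9-1->q10; q10-0->q10; q10-1->q11; q11-0->q11; q11-1->q8

Handle the two conditions separately and then intersect. The first has 6 states tracking whether the input so far still matches the prefix `1001`; the second has 4 states tracking the count of `1`s modulo 4. A product state is a pair (one from each), accepting exactly when both do.
With 12 states:
          0    1  
>  q0     q1   q2 
   q1     q1   q3 
   q2     q4   q5 
   q3     q3   q5 
   q4     q6   q5 
   q5     q5   q7 
   q6     q3   q8 
   q7     q7   q1 
 * q8     q8   q9 
   q9     q9  q10 
   q10   q10  q11 
   q11   q11   q8 
(> = start, * = accepting)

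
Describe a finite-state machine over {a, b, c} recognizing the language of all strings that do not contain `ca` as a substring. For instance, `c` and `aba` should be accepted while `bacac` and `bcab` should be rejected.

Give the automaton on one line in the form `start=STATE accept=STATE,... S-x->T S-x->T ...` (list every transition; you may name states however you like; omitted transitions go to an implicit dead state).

start=s0 accept=s0,s1 s0-a->s0 s0-b->s0 s0-c->s1 s1-a->s2 s1-b->s0 s1-c->s1 s2-a->s2 s2-b->s2 s2-c->s2

This is the complement of 'contains `ca`'. Use the same substring-matching states — s0 through s2 holding how much of `ca` has just been matched — but flip the accepting set: everything except the trap s2 accepts.
        a   b   c  
>* s0   s0  s0  s1 
 * s1   s2  s0  s1 
   s2   s2  s2  s2 
(> = start, * = accepting)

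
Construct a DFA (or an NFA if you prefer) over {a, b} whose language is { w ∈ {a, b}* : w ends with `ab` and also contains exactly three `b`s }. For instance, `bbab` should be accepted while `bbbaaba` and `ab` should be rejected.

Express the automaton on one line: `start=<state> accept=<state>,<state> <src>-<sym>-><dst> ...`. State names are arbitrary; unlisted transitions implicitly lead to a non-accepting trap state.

start=s0 accept=s5 s0-a->s0 s0-b->s1 s1-a->s1 s1-b->s2 s2-a->s3 s2-b->s4 s3-a->s3 s3-b->s5 s4-a->s4 s4-b->s4 s5-a->s4 s5-b->s4

Run two small machines in parallel and take their product. One (3 states) tracks how much of the suffix `ab` has currently been matched; the other (5 states) tracks the count of `b`s, saturating at 4. Each combined state is a pair, one component from each; accept when both components accept. Minimizing collapses redundant product states.
        a   b  
>  s0   s0  s1 
   s1   s1  s2 
   s2   s3  s4 
   s3   s3  s5 
   s4   s4  s4 
 * s5   s4  s4 
(> = start, * = accepting)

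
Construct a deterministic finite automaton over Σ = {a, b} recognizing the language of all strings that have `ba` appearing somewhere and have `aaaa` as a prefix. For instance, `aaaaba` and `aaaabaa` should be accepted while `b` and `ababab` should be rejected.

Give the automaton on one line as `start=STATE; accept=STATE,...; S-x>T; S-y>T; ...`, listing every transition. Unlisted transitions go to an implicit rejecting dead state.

start=S0; accept=S8; S0-a>S1; S0-b>S2; S1-a>S3; S1-b>S2; S2-a>S4; S2-b>S2; S3-a>S5; S3-b>S2; S4-a>S4; S4-b>S4; S5-a>S6; S5-b>S2; S6-a>S6; S6-b>S7; S7-a>S8; S7-b>S7; S8-a>S8; S8-b>S8

Run two small machines in parallel and take their product. The first has 3 states tracking whether and how much of `ba` has been seen; the second has 6 states tracking whether the input so far still matches the prefix `aaaa`. A product state is a pair (one from each), accepting exactly when both do.
With 9 states:
        a   b  
>  S0   S1  S2 
   S1   S3  S2 
   S2   S4  S2 
   S3   S5  S2 
   S4   S4  S4 
   S5   S6  S2 
   S6   S6  S7 
   S7   S8  S7 
 * S8   S8  S8 
(> = start, * = accepting)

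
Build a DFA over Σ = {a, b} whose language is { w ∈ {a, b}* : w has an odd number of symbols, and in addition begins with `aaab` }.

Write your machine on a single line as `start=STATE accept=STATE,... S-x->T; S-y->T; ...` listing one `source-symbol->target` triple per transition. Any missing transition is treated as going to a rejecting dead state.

start=s0; accept=s7; s0-a->s1; s0-b->s2; s1-a->s3; s1-b->s4; s2-a->s4; s2-b->s4; s3-a->s5; s3-b->s2; s4-a->s2; s4-b->s2; s5-a->s4; s5-b->s6; s6-a->s7; s6-b->s7; s7-a->s6; s7-b->s6

Run two small machines in parallel and take their product. The first has 2 states tracking the input length modulo 2; the second has 6 states tracking whether the input so far still matches the prefix `aaab`. A product state is a pair (one from each), accepting exactly when both do.
        a   b  
>  s0   s1  s2 
   s1   s3  s4 
   s2   s4  s4 
   s3   s5  s2 
   s4   s2  s2 
   s5   s4  s6 
   s6   s7  s7 
 * s7   s6  s6 
(> = start, * = accepting)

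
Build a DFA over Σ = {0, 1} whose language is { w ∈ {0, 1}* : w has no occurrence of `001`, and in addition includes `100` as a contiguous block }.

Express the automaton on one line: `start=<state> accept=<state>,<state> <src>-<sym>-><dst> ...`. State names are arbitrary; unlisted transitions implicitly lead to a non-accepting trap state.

Run two small machines in parallel and take their product. The first has 4 states tracking partial matches of the forbidden pattern `001`; the second has 4 states tracking whether and how much of `100` has been seen. A product state is a pair (one from each), accepting exactly when both do. Minimizing collapses redundant product states.
        0   1  
>  s0   s1  s2 
   s1   s3  s2 
   s2   s4  s2 
   s3   s3  s3 
   s4   s5  s2 
 * s5   s5  s3 
(> = start, * = accepting)

start=s0 accept=s5 s0-0->s1 s0-1->s2 s1-0->s3 s1-1->s2 s2-0->s4 s2-1->s2 s3-0->s3 s3-1->s3 s4-0->s5 s4-1->s2 s5-0->s5 s5-1->s3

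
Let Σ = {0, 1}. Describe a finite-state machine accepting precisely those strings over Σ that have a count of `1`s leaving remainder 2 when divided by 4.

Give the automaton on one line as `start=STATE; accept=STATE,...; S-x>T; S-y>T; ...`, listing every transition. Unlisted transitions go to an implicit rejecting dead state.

start=A; accept=C; A-0>A; A-1>B; B-0>B; B-1>C; C-0>C; C-1>D; D-0>D; D-1>A

Keep the running count of `1`s modulo 4: each `1` advances along the cycle A → B → C → D → A while other symbols loop. Accept at C.
4 states suffice.
       0  1 
>  A   A  B 
   B   B  C 
 * C   C  D 
   D   D  A 
(> = start, * = accepting)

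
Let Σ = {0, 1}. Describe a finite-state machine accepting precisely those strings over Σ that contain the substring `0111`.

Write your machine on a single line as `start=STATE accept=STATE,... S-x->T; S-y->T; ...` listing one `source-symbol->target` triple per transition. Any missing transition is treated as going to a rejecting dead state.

start=s0; accept=s4; s0-0->s1; s0-1->s0; s1-0->s1; s1-1->s2; s2-0->s1; s2-1->s3; s3-0->s1; s3-1->s4; s4-0->s4; s4-1->s4

States s0..s3 record the length of the longest prefix of `0111` that matches the current input suffix. Reaching s4 means `0111` has been seen, and we stay there forever. Accept from s4.
A 5-state machine:
        0   1  
>  s0   s1  s0 
   s1   s1  s2 
   s2   s1  s3 
   s3   s1  s4 
 * s4   s4  s4 
(> = start, * = accepting)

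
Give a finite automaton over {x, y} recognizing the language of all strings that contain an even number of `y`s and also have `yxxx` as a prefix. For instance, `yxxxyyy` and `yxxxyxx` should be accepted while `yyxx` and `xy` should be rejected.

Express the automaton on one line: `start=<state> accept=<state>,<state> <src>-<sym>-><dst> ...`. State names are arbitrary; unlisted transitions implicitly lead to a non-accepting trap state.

start=S0 accept=S6 S0-x->S1 S0-y->S2 S1-x->S1 S1-y->S1 S2-x->S3 S2-y->S1 S3-x->S4 S3-y->S1 S4-x->S5 S4-y->S1 S5-x->S5 S5-y->S6 S6-x->S6 S6-y->S5

Handle the two conditions separately and then intersect. One (2 states) tracks the count of `y`s modulo 2; the other (6 states) tracks whether the input so far still matches the prefix `yxxx`. Each combined state is a pair, one component from each; accept when both components accept. Equivalent product states are then merged.
        x   y  
>  S0   S1  S2 
   S1   S1  S1 
   S2   S3  S1 
   S3   S4  S1 
   S4   S5  S1 
   S5   S5  S6 
 * S6   S6  S5 
(> = start, * = accepting)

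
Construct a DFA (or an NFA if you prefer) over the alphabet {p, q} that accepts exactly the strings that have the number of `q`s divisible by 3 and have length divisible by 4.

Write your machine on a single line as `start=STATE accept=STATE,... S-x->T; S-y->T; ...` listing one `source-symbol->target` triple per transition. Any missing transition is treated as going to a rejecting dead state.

Build one automaton per condition and run them in lockstep. The first has 3 states tracking the count of `q`s modulo 3; the second has 4 states tracking the input length modulo 4. A product state is a pair (one from each), accepting exactly when both do.
12 states suffice.
          p    q  
>* s0     s1   s2 
   s1     s3   s4 
   s2     s4   s5 
   s3     s6   s7 
   s4     s7   s8 
   s5     s8   s6 
   s6     s0   s9 
   s7     s9  s10 
   s8    s10   s0 
   s9     s2  s11 
   s10   s11   s1 
   s11    s5   s3 
(> = start, * = accepting)

start=s0; accept=s0; s0-p->s1; s0-q->s2; s1-p->s3; s1-q->s4; s2-p->s4; s2-q->s5; s3-p->s6; s3-q->s7; s4-p->s7; s4-q->s8; s5-p->s8; s5-q->s6; s6-p->s0; s6-q->s9; s7-p->s9; s7-q->s10; s8-p->s10; s8-q->s0; s9-p->s2; s9-q->s11; s10-p->s11; s10-q->s1; s11-p->s5; s11-q->s3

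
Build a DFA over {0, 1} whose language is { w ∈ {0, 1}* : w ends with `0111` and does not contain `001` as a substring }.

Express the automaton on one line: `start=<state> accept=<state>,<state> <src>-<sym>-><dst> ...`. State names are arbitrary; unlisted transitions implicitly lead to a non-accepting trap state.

Build one automaton per condition and run them in lockstep. One (5 states) tracks how much of the suffix `0111` has currently been matched; the other (4 states) tracks partial matches of the forbidden pattern `001`. Each combined state is a pair, one component from each; accept when both components accept. Equivalent product states are then merged.
6 states suffice.
        0   1  
>  s0   s1  s0 
   s1   s2  s3 
   s2   s2  s2 
   s3   s1  s4 
   s4   s1  s5 
 * s5   s1  s0 
(> = start, * = accepting)

start=s0 accept=s5 s0-0->s1 s0-1->s0 s1-0->s2 s1-1->s3 s2-0->s2 s2-1->s2 s3-0->s1 s3-1->s4 s4-0->s1 s4-1->s5 s5-0->s1 s5-1->s0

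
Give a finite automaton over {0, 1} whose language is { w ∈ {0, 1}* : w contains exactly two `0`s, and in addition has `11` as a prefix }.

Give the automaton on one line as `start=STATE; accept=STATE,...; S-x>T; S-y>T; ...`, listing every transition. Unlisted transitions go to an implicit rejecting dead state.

Build one automaton per condition and run them in lockstep. One (4 states) tracks the count of `0`s, saturating at 3; the other (4 states) tracks whether the input so far still matches the prefix `11`. Each combined state is a pair, one component from each; accept when both components accept. After merging equivalent states the machine shrinks.
6 states suffice.
        0   1  
>  s0   s1  s2 
   s1   s1  s1 
   s2   s1  s3 
   s3   s4  s3 
   s4   s5  s4 
 * s5   s1  s5 
(> = start, * = accepting)

start=s0; accept=s5; s0-0>s1; s0-1>s2; s1-0>s1; s1-1>s1; s2-0>s1; s2-1>s3; s3-0>s4; s3-1>s3; s4-0>s5; s4-1>s4; s5-0>s1; s5-1>s5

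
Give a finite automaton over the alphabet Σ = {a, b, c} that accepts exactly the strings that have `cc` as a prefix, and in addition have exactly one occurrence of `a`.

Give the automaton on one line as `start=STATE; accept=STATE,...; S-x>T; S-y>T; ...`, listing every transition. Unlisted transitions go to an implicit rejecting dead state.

start=s0; accept=s4; s0-a>s1; s0-b>s1; s0-c>s2; s1-a>s1; s1-b>s1; s1-c>s1; s2-a>s1; s2-b>s1; s2-c>s3; s3-a>s4; s3-b>s3; s3-c>s3; s4-a>s1; s4-b>s4; s4-c>s4

Handle the two conditions separately and then intersect. The first has 4 states tracking whether the input so far still matches the prefix `cc`; the second has 3 states tracking the count of `a`s, saturating at 2. A product state is a pair (one from each), accepting exactly when both do. Minimizing collapses redundant product states.
        a   b   c  
>  s0   s1  s1  s2 
   s1   s1  s1  s1 
   s2   s1  s1  s3 
   s3   s4  s3  s3 
 * s4   s1  s4  s4 
(> = start, * = accepting)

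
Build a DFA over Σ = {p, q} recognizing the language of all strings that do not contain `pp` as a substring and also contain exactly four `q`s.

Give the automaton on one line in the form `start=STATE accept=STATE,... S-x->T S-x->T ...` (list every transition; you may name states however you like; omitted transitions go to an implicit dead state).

start=s0 accept=s11,s13 s0-p->s1 s0-q->s2 s1-p->s3 s1-q->s2 s2-p->s4 s2-q->s5 s3-p->s3 s3-q->s6 s4-p->s6 s4-q->s5 s5-p->s7 s5-q->s8 s6-p->s6 s6-q->s9 s7-p->s9 s7-q->s8 s8-p->s10 s8-q->s11 s9-p->s9 s9-q->s12 s10-p->s12 s10-q->s11 s11-p->s13 s11-q->s14 s12-p->s12 s12-q->s15 s13-p->s15 s13-q->s14 s14-p->s16 s14-q->s14 s15-p->s15 s15-q->s17 s16-p->s17 s16-q->s14 s17-p->s17 s17-q->s17

Run two small machines in parallel and take their product. One (3 states) tracks partial matches of the forbidden pattern `pp`; the other (6 states) tracks the count of `q`s, saturating at 5. Each combined state is a pair, one component from each; accept when both components accept.
          p    q  
>  s0     s1   s2 
   s1     s3   s2 
   s2     s4   s5 
   s3     s3   s6 
   s4     s6   s5 
   s5     s7   s8 
   s6     s6   s9 
   s7     s9   s8 
   s8    s10  s11 
   s9     s9  s12 
   s10   s12  s11 
 * s11   s13  s14 
   s12   s12  s15 
 * s13   s15  s14 
   s14   s16  s14 
   s15   s15  s17 
   s16   s17  s14 
   s17   s17  s17 
(> = start, * = accepting)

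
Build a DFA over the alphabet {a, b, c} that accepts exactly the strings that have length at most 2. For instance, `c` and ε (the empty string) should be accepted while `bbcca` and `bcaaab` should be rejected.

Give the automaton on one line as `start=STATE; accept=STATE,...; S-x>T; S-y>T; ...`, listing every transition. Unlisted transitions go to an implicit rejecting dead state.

start=s0; accept=s0,s1,s2; s0-a>s1; s0-b>s1; s0-c>s1; s1-a>s2; s1-b>s2; s1-c>s2; s2-a>s3; s2-b>s3; s2-c>s3; s3-a>s3; s3-b>s3; s3-c>s3

Count input length up to 3: every symbol moves from s0 toward s3, which means 'more than 2' and absorbs. Accept from {s0, s1, s2}.
        a   b   c  
>* s0   s1  s1  s1 
 * s1   s2  s2  s2 
 * s2   s3  s3  s3 
   s3   s3  s3  s3 
(> = start, * = accepting)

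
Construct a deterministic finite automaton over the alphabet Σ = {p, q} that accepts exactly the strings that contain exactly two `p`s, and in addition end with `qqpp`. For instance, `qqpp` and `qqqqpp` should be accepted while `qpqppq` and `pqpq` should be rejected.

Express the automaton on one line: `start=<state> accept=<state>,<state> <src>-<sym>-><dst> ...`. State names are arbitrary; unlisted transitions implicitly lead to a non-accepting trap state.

start=A accept=F A-p->B A-q->C B-p->B B-q->B C-p->B C-q->D D-p->E D-q->D E-p->F E-q->B F-p->B F-q->B

Run two small machines in parallel and take their product. One (4 states) tracks the count of `p`s, saturating at 3; the other (5 states) tracks how much of the suffix `qqpp` has currently been matched. Each combined state is a pair, one component from each; accept when both components accept. After merging equivalent states the machine shrinks.
A 6-state machine:
       p  q 
>  A   B  C 
   B   B  B 
   C   B  D 
   D   E  D 
   E   F  B 
 * F   B  B 
(> = start, * = accepting)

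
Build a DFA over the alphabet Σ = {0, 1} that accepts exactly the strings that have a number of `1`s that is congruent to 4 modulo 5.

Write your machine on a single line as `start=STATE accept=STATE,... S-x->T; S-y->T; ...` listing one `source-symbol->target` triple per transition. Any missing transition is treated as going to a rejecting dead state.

start=S0; accept=S4; S0-0->S0; S0-1->S1; S1-0->S1; S1-1->S2; S2-0->S2; S2-1->S3; S3-0->S3; S3-1->S4; S4-0->S4; S4-1->S0

The only thing that matters is how many `1`s have appeared, reduced mod 5. Use one state per residue: S0 for 0, …, S4 for 4. Reading `1` moves to the next residue; anything else stays put. S4 is accepting.
With 5 states:
        0   1  
>  S0   S0  S1 
   S1   S1  S2 
   S2   S2  S3 
   S3   S3  S4 
 * S4   S4  S0 
(> = start, * = accepting)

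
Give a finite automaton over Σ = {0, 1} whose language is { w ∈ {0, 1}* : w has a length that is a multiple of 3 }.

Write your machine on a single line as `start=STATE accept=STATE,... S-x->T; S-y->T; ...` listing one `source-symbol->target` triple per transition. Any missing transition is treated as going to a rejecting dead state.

Only the length mod 3 matters, so use a 3-cycle: from any state, every input symbol moves to the next state, wrapping C back to A. Mark A accepting.
3 states suffice.
       0  1 
>* A   B  B 
   B   C  C 
   C   A  A 
(> = start, * = accepting)

start=A; accept=A; A-0->B; A-1->B; B-0->C; B-1->C; C-0->A; C-1->A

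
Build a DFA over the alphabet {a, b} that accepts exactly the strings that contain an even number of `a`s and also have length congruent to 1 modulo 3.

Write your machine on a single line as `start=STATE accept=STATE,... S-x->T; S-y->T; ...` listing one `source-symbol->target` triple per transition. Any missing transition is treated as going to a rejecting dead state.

start=q0; accept=q2; q0-a->q1; q0-b->q2; q1-a->q3; q1-b->q4; q2-a->q4; q2-b->q3; q3-a->q5; q3-b->q0; q4-a->q0; q4-b->q5; q5-a->q2; q5-b->q1

Build one automaton per condition and run them in lockstep. One (2 states) tracks the count of `a`s modulo 2; the other (3 states) tracks the input length modulo 3. Each combined state is a pair, one component from each; accept when both components accept.
6 states suffice.
        a   b  
>  q0   q1  q2 
   q1   q3  q4 
 * q2   q4  q3 
   q3   q5  q0 
   q4   q0  q5 
   q5   q2  q1 
(> = start, * = accepting)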